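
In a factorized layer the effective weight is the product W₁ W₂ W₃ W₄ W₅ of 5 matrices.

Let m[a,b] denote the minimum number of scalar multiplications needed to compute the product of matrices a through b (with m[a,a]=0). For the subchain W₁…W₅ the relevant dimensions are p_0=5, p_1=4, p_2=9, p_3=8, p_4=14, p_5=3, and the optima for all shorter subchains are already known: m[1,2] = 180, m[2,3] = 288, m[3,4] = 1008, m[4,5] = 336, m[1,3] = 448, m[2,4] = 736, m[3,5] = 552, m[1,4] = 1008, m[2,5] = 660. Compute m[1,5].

m[1,5] = min over k∈[1,4] of m[1,k]+m[k+1,5]+p_{0}·p_k·p_{5}.
k=1: 0 + 660 + 5·4·3 = 720; k=2: 180 + 552 + 5·9·3 = 867; k=3: 448 + 336 + 5·8·3 = 904; k=4: 1008 + 0 + 5·14·3 = 1218.
Minimum: 720 at k=1.

720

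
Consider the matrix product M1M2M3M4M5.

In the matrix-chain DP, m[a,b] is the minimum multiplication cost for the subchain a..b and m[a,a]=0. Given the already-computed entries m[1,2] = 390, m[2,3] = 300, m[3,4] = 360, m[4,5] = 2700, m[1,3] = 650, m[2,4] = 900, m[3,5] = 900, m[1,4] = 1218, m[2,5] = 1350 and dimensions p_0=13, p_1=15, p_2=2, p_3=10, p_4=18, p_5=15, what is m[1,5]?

1680

m[1,5] = min over k∈[1,4] of m[1,k]+m[k+1,5]+p_{0}·p_k·p_{5}.
k=1: 0 + 1350 + 13·15·15 = 4275; k=2: 390 + 900 + 13·2·15 = 1680; k=3: 650 + 2700 + 13·10·15 = 5300; k=4: 1218 + 0 + 13·18·15 = 4728.
Minimum: 1680 at k=2.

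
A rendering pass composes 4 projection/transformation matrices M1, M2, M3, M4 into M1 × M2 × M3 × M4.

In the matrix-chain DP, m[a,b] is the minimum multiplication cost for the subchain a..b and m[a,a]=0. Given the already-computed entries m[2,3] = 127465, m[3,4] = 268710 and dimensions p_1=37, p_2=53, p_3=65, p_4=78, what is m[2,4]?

m[2,4] = min over k∈[2,3] of m[2,k]+m[k+1,4]+p_{1}·p_k·p_{4}.
k=2: 0 + 268710 + 37·53·78 = 421668; k=3: 127465 + 0 + 37·65·78 = 315055.
Minimum: 315055 at k=3.

315055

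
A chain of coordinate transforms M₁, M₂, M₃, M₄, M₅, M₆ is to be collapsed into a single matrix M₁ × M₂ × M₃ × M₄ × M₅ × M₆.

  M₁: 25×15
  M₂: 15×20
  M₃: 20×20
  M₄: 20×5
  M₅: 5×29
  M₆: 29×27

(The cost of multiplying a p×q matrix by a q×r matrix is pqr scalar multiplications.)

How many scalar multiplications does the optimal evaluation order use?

Adjacent pairs: M₁M₂ = 25·15·20 = 7500; M₂M₃ = 15·20·20 = 6000; M₃M₄ = 20·20·5 = 2000; M₄M₅ = 20·5·29 = 2900; M₅M₆ = 5·29·27 = 3915.
Length 3: M₁..M₃: k=1: 0+6000+25·15·20=13500; k=2: 7500+0+25·20·20=17500 → min 13500 | M₂..M₄: k=2: 0+2000+15·20·5=3500; k=3: 6000+0+15·20·5=7500 → min 3500 | M₃..M₅: k=3: 0+2900+20·20·29=14500; k=4: 2000+0+20·5·29=4900 → min 4900 | M₄..M₆: k=4: 0+3915+20·5·27=6615; k=5: 2900+0+20·29·27=18560 → min 6615.
Length 4: M₁..M₄: k=1: 0+3500+25·15·5=5375; k=2: 7500+2000+25·20·5=12000; k=3: 13500+0+25·20·5=16000 → min 5375 | M₂..M₅: k=2: 0+4900+15·20·29=13600; k=3: 6000+2900+15·20·29=17600; k=4: 3500+0+15·5·29=5675 → min 5675 | M₃..M₆: k=3: 0+6615+20·20·27=17415; k=4: 2000+3915+20·5·27=8615; k=5: 4900+0+20·29·27=20560 → min 8615.
Length 5: M₁..M₅: k=1: 0+5675+25·15·29=16550; k=2: 7500+4900+25·20·29=26900; k=3: 13500+2900+25·20·29=30900; k=4: 5375+0+25·5·29=9000 → min 9000 | M₂..M₆: k=2: 0+8615+15·20·27=16715; k=3: 6000+6615+15·20·27=20715; k=4: 3500+3915+15·5·27=9440; k=5: 5675+0+15·29·27=17420 → min 9440.
Length 6: M₁..M₆: k=1: 0+9440+25·15·27=19565; k=2: 7500+8615+25·20·27=29615; k=3: 13500+6615+25·20·27=33615; k=4: 5375+3915+25·5·27=12665; k=5: 9000+0+25·29·27=28575 → min 12665.
Optimal order: ((M₁ × (M₂ × (M₃ × M₄))) × (M₅ × M₆)) with cost 12665.

12665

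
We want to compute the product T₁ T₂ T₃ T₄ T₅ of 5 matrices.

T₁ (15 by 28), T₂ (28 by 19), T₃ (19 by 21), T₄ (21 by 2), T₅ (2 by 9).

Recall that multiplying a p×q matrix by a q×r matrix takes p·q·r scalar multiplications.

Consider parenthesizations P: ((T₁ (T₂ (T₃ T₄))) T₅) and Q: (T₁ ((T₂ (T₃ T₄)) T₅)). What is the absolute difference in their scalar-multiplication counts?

3174

Order P = ((T₁ (T₂ (T₃ T₄))) T₅): (T₃ T₄): 19×21 by 21×2 → 19×2, cost 19·21·2 = 798; (T₂ (T₃ T₄)): 28×19 by 19×2 → 28×2, cost 28·19·2 = 1064; cumulative 1862; (T₁ (T₂ (T₃ T₄))): 15×28 by 28×2 → 15×2, cost 15·28·2 = 840; cumulative 2702; ((T₁ (T₂ (T₃ T₄))) T₅): 15×2 by 2×9 → 15×9, cost 15·2·9 = 270; cumulative 2972. Total 2972.
Order Q = (T₁ ((T₂ (T₃ T₄)) T₅)): (T₃ T₄): 19×21 by 21×2 → 19×2, cost 19·21·2 = 798; (T₂ (T₃ T₄)): 28×19 by 19×2 → 28×2, cost 28·19·2 = 1064; cumulative 1862; ((T₂ (T₃ T₄)) T₅): 28×2 by 2×9 → 28×9, cost 28·2·9 = 504; cumulative 2366; (T₁ ((T₂ (T₃ T₄)) T₅)): 15×28 by 28×9 → 15×9, cost 15·28·9 = 3780; cumulative 6146. Total 6146.
Difference: |2972 − 6146| = 3174.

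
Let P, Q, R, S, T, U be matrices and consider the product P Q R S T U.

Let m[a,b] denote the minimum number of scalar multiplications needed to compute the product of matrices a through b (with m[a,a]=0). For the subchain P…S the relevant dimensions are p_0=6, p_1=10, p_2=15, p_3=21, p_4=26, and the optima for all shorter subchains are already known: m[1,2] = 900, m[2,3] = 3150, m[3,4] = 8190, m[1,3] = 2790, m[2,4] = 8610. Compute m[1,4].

m[1,4] = min over k∈[1,3] of m[1,k]+m[k+1,4]+p_{0}·p_k·p_{4}.
k=1: 0 + 8610 + 6·10·26 = 10170; k=2: 900 + 8190 + 6·15·26 = 11430; k=3: 2790 + 0 + 6·21·26 = 6066.
Minimum: 6066 at k=3.

6066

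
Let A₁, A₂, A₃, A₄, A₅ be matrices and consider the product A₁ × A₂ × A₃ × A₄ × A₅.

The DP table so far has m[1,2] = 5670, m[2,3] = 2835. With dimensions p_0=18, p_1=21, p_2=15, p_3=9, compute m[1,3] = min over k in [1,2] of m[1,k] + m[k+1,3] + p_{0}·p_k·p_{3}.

m[1,3] = min over k∈[1,2] of m[1,k]+m[k+1,3]+p_{0}·p_k·p_{3}.
k=1: 0 + 2835 + 18·21·9 = 6237; k=2: 5670 + 0 + 18·15·9 = 8100.
Minimum: 6237 at k=1.

6237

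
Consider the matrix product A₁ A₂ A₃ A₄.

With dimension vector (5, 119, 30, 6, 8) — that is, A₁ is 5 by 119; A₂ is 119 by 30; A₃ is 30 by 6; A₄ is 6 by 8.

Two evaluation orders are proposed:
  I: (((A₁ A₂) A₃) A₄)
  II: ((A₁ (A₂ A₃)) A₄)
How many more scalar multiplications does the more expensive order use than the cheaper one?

Order I = (((A₁ A₂) A₃) A₄): (A₁ A₂): 5×119 by 119×30 → 5×30, cost 5·119·30 = 17850; ((A₁ A₂) A₃): 5×30 by 30×6 → 5×6, cost 5·30·6 = 900; cumulative 18750; (((A₁ A₂) A₃) A₄): 5×6 by 6×8 → 5×8, cost 5·6·8 = 240; cumulative 18990. Total 18990.
Order II = ((A₁ (A₂ A₃)) A₄): (A₂ A₃): 119×30 by 30×6 → 119×6, cost 119·30·6 = 21420; (A₁ (A₂ A₃)): 5×119 by 119×6 → 5×6, cost 5·119·6 = 3570; cumulative 24990; ((A₁ (A₂ A₃)) A₄): 5×6 by 6×8 → 5×8, cost 5·6·8 = 240; cumulative 25230. Total 25230.
Difference: |18990 − 25230| = 6240.

6240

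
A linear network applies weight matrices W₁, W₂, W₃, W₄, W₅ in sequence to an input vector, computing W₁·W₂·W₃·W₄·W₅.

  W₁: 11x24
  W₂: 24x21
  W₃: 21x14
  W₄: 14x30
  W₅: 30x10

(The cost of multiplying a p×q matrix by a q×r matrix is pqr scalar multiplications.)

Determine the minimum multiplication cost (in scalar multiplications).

Adjacent pairs: W₁W₂ = 11·24·21 = 5544; W₂W₃ = 24·21·14 = 7056; W₃W₄ = 21·14·30 = 8820; W₄W₅ = 14·30·10 = 4200.
Length 3: W₁..W₃: k=1: 0+7056+11·24·14=10752; k=2: 5544+0+11·21·14=8778 → min 8778 | W₂..W₄: k=2: 0+8820+24·21·30=23940; k=3: 7056+0+24·14·30=17136 → min 17136 | W₃..W₅: k=3: 0+4200+21·14·10=7140; k=4: 8820+0+21·30·10=15120 → min 7140.
Length 4: W₁..W₄: k=1: 0+17136+11·24·30=25056; k=2: 5544+8820+11·21·30=21294; k=3: 8778+0+11·14·30=13398 → min 13398 | W₂..W₅: k=2: 0+7140+24·21·10=12180; k=3: 7056+4200+24·14·10=14616; k=4: 17136+0+24·30·10=24336 → min 12180.
Length 5: W₁..W₅: k=1: 0+12180+11·24·10=14820; k=2: 5544+7140+11·21·10=14994; k=3: 8778+4200+11·14·10=14518; k=4: 13398+0+11·30·10=16698 → min 14518.
Optimal order: (((W₁·W₂)·W₃)·(W₄·W₅)) with cost 14518.

14518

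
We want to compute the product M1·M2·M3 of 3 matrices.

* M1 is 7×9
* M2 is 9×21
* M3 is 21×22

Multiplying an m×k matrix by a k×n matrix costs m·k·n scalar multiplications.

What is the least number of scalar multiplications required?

4557

Order (M1·(M2·M3)): (M2·M3): 9×21 by 21×22 → 9×22, cost 9·21·22 = 4158; (M1·(M2·M3)): 7×9 by 9×22 → 7×22, cost 7·9·22 = 1386; cumulative 5544. Total 5544.
Order ((M1·M2)·M3): (M1·M2): 7×9 by 9×21 → 7×21, cost 7·9·21 = 1323; ((M1·M2)·M3): 7×21 by 21×22 → 7×22, cost 7·21·22 = 3234; cumulative 4557. Total 4557.
Minimum: 4557.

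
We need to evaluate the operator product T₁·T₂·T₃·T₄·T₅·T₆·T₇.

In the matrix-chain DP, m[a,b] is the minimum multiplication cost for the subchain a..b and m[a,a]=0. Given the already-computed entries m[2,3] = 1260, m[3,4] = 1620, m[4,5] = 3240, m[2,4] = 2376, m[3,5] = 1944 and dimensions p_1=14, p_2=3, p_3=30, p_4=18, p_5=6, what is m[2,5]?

2196

m[2,5] = min over k∈[2,4] of m[2,k]+m[k+1,5]+p_{1}·p_k·p_{5}.
k=2: 0 + 1944 + 14·3·6 = 2196; k=3: 1260 + 3240 + 14·30·6 = 7020; k=4: 2376 + 0 + 14·18·6 = 3888.
Minimum: 2196 at k=2.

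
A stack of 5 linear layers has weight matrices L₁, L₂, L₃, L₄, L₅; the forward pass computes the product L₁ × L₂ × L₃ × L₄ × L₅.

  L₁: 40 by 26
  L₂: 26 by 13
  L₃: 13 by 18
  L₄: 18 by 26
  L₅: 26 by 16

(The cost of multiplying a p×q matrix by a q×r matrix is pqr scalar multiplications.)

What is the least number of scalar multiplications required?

Adjacent pairs: L₁L₂ = 40·26·13 = 13520; L₂L₃ = 26·13·18 = 6084; L₃L₄ = 13·18·26 = 6084; L₄L₅ = 18·26·16 = 7488.
Length 3: L₁..L₃: k=1: 0+6084+40·26·18=24804; k=2: 13520+0+40·13·18=22880 → min 22880 | L₂..L₄: k=2: 0+6084+26·13·26=14872; k=3: 6084+0+26·18·26=18252 → min 14872 | L₃..L₅: k=3: 0+7488+13·18·16=11232; k=4: 6084+0+13·26·16=11492 → min 11232.
Length 4: L₁..L₄: k=1: 0+14872+40·26·26=41912; k=2: 13520+6084+40·13·26=33124; k=3: 22880+0+40·18·26=41600 → min 33124 | L₂..L₅: k=2: 0+11232+26·13·16=16640; k=3: 6084+7488+26·18·16=21060; k=4: 14872+0+26·26·16=25688 → min 16640.
Length 5: L₁..L₅: k=1: 0+16640+40·26·16=33280; k=2: 13520+11232+40·13·16=33072; k=3: 22880+7488+40·18·16=41888; k=4: 33124+0+40·26·16=49764 → min 33072.
Optimal order: ((L₁ × L₂) × (L₃ × (L₄ × L₅))) with cost 33072.

33072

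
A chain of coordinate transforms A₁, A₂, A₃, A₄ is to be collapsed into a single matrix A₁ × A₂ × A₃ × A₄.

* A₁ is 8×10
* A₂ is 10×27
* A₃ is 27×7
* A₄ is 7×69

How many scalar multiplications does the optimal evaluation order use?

Adjacent pairs: A₁A₂ = 8·10·27 = 2160; A₂A₃ = 10·27·7 = 1890; A₃A₄ = 27·7·69 = 13041.
Length 3: A₁..A₃: k=1: 0+1890+8·10·7=2450; k=2: 2160+0+8·27·7=3672 → min 2450 | A₂..A₄: k=2: 0+13041+10·27·69=31671; k=3: 1890+0+10·7·69=6720 → min 6720.
Length 4: A₁..A₄: k=1: 0+6720+8·10·69=12240; k=2: 2160+13041+8·27·69=30105; k=3: 2450+0+8·7·69=6314 → min 6314.
Optimal order: ((A₁ × (A₂ × A₃)) × A₄) with cost 6314.

6314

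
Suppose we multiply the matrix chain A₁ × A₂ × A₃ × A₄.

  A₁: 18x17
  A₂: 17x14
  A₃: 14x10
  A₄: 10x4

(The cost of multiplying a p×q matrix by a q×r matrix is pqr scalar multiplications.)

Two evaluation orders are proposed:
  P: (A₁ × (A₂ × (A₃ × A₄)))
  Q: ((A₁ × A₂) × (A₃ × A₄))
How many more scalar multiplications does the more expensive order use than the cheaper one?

3116

Order P = (A₁ × (A₂ × (A₃ × A₄))): (A₃ × A₄): 14×10 by 10×4 → 14×4, cost 14·10·4 = 560; (A₂ × (A₃ × A₄)): 17×14 by 14×4 → 17×4, cost 17·14·4 = 952; cumulative 1512; (A₁ × (A₂ × (A₃ × A₄))): 18×17 by 17×4 → 18×4, cost 18·17·4 = 1224; cumulative 2736. Total 2736.
Order Q = ((A₁ × A₂) × (A₃ × A₄)): (A₁ × A₂): 18×17 by 17×14 → 18×14, cost 18·17·14 = 4284; (A₃ × A₄): 14×10 by 10×4 → 14×4, cost 14·10·4 = 560; ((A₁ × A₂) × (A₃ × A₄)): 18×14 by 14×4 → 18×4, cost 18·14·4 = 1008; cumulative 5852. Total 5852.
Difference: |2736 − 5852| = 3116.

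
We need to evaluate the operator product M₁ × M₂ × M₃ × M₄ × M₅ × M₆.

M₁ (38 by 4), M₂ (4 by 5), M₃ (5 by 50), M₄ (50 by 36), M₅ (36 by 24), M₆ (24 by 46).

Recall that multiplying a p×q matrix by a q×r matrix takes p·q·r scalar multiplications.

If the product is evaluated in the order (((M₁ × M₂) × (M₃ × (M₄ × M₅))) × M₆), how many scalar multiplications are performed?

96472

(M₁ × M₂): 38×4 by 4×5 → 38×5, cost 38·4·5 = 760
(M₄ × M₅): 50×36 by 36×24 → 50×24, cost 50·36·24 = 43200
(M₃ × (M₄ × M₅)): 5×50 by 50×24 → 5×24, cost 5·50·24 = 6000; cumulative 49200
((M₁ × M₂) × (M₃ × (M₄ × M₅))): 38×5 by 5×24 → 38×24, cost 38·5·24 = 4560; cumulative 54520
(((M₁ × M₂) × (M₃ × (M₄ × M₅))) × M₆): 38×24 by 24×46 → 38×46, cost 38·24·46 = 41952; cumulative 96472
Total: 96472 scalar multiplications.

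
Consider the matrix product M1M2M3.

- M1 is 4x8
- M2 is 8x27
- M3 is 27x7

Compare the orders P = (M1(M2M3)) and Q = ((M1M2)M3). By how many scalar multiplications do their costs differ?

Order P = (M1(M2M3)): (M2M3): 8×27 by 27×7 → 8×7, cost 8·27·7 = 1512; (M1(M2M3)): 4×8 by 8×7 → 4×7, cost 4·8·7 = 224; cumulative 1736. Total 1736.
Order Q = ((M1M2)M3): (M1M2): 4×8 by 8×27 → 4×27, cost 4·8·27 = 864; ((M1M2)M3): 4×27 by 27×7 → 4×7, cost 4·27·7 = 756; cumulative 1620. Total 1620.
Difference: |1736 − 1620| = 116.

116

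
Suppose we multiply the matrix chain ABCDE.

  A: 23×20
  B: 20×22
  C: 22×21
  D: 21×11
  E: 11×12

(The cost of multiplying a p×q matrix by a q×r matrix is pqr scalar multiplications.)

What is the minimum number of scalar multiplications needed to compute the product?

18018

Adjacent pairs: AB = 23·20·22 = 10120; BC = 20·22·21 = 9240; CD = 22·21·11 = 5082; DE = 21·11·12 = 2772.
Length 3: A..C: k=1: 0+9240+23·20·21=18900; k=2: 10120+0+23·22·21=20746 → min 18900 | B..D: k=2: 0+5082+20·22·11=9922; k=3: 9240+0+20·21·11=13860 → min 9922 | C..E: k=3: 0+2772+22·21·12=8316; k=4: 5082+0+22·11·12=7986 → min 7986.
Length 4: A..D: k=1: 0+9922+23·20·11=14982; k=2: 10120+5082+23·22·11=20768; k=3: 18900+0+23·21·11=24213 → min 14982 | B..E: k=2: 0+7986+20·22·12=13266; k=3: 9240+2772+20·21·12=17052; k=4: 9922+0+20·11·12=12562 → min 12562.
Length 5: A..E: k=1: 0+12562+23·20·12=18082; k=2: 10120+7986+23·22·12=24178; k=3: 18900+2772+23·21·12=27468; k=4: 14982+0+23·11·12=18018 → min 18018.
Optimal order: ((A(B(CD)))E) with cost 18018.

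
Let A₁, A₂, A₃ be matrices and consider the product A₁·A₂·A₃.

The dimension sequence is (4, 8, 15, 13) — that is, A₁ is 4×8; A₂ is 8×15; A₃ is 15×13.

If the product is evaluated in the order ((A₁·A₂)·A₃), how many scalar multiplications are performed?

(A₁·A₂): 4×8 by 8×15 → 4×15, cost 4·8·15 = 480
((A₁·A₂)·A₃): 4×15 by 15×13 → 4×13, cost 4·15·13 = 780; cumulative 1260
Total: 1260 scalar multiplications.

1260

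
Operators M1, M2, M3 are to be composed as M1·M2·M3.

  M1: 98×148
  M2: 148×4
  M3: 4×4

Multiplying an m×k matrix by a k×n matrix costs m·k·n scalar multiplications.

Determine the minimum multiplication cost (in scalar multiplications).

59584

Order (M1·(M2·M3)): (M2·M3): 148×4 by 4×4 → 148×4, cost 148·4·4 = 2368; (M1·(M2·M3)): 98×148 by 148×4 → 98×4, cost 98·148·4 = 58016; cumulative 60384. Total 60384.
Order ((M1·M2)·M3): (M1·M2): 98×148 by 148×4 → 98×4, cost 98·148·4 = 58016; ((M1·M2)·M3): 98×4 by 4×4 → 98×4, cost 98·4·4 = 1568; cumulative 59584. Total 59584.
Minimum: 59584.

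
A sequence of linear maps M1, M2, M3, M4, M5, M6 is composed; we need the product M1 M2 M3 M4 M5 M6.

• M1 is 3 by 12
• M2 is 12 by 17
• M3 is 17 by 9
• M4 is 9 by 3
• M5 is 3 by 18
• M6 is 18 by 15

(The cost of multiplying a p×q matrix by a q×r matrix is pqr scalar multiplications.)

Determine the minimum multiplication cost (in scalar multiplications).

2097

Adjacent pairs: M1M2 = 3·12·17 = 612; M2M3 = 12·17·9 = 1836; M3M4 = 17·9·3 = 459; M4M5 = 9·3·18 = 486; M5M6 = 3·18·15 = 810.
Length 3: M1..M3: k=1: 0+1836+3·12·9=2160; k=2: 612+0+3·17·9=1071 → min 1071 | M2..M4: k=2: 0+459+12·17·3=1071; k=3: 1836+0+12·9·3=2160 → min 1071 | M3..M5: k=3: 0+486+17·9·18=3240; k=4: 459+0+17·3·18=1377 → min 1377 | M4..M6: k=4: 0+810+9·3·15=1215; k=5: 486+0+9·18·15=2916 → min 1215.
Length 4: M1..M4: k=1: 0+1071+3·12·3=1179; k=2: 612+459+3·17·3=1224; k=3: 1071+0+3·9·3=1152 → min 1152 | M2..M5: k=2: 0+1377+12·17·18=5049; k=3: 1836+486+12·9·18=4266; k=4: 1071+0+12·3·18=1719 → min 1719 | M3..M6: k=3: 0+1215+17·9·15=3510; k=4: 459+810+17·3·15=2034; k=5: 1377+0+17·18·15=5967 → min 2034.
Length 5: M1..M5: k=1: 0+1719+3·12·18=2367; k=2: 612+1377+3·17·18=2907; k=3: 1071+486+3·9·18=2043; k=4: 1152+0+3·3·18=1314 → min 1314 | M2..M6: k=2: 0+2034+12·17·15=5094; k=3: 1836+1215+12·9·15=4671; k=4: 1071+810+12·3·15=2421; k=5: 1719+0+12·18·15=4959 → min 2421.
Length 6: M1..M6: k=1: 0+2421+3·12·15=2961; k=2: 612+2034+3·17·15=3411; k=3: 1071+1215+3·9·15=2691; k=4: 1152+810+3·3·15=2097; k=5: 1314+0+3·18·15=2124 → min 2097.
Optimal order: ((((M1 M2) M3) M4) (M5 M6)) with cost 2097.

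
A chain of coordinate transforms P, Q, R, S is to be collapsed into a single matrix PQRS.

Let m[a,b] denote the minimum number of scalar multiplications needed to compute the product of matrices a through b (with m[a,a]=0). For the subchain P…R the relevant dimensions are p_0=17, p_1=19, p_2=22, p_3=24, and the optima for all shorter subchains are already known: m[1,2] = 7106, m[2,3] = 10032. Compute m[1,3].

16082

m[1,3] = min over k∈[1,2] of m[1,k]+m[k+1,3]+p_{0}·p_k·p_{3}.
k=1: 0 + 10032 + 17·19·24 = 17784; k=2: 7106 + 0 + 17·22·24 = 16082.
Minimum: 16082 at k=2.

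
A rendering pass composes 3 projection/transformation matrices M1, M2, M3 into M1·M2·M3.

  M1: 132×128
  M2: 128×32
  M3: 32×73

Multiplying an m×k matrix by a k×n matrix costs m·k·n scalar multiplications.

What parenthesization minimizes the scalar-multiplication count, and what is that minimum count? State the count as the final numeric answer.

(M1·(M2·M3)): cost 1532416.
((M1·M2)·M3): cost 849024.
Optimal: ((M1·M2)·M3) with cost 849024.

849024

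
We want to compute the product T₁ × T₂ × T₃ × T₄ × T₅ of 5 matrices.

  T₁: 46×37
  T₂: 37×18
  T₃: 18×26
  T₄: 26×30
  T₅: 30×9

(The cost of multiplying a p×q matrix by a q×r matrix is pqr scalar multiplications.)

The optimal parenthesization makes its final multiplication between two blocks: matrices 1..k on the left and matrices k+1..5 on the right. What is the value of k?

Adjacent pairs: T₁T₂ = 46·37·18 = 30636; T₂T₃ = 37·18·26 = 17316; T₃T₄ = 18·26·30 = 14040; T₄T₅ = 26·30·9 = 7020.
Length 3: T₁..T₃: k=1: 0+17316+46·37·26=61568; k=2: 30636+0+46·18·26=52164 → min 52164 | T₂..T₄: k=2: 0+14040+37·18·30=34020; k=3: 17316+0+37·26·30=46176 → min 34020 | T₃..T₅: k=3: 0+7020+18·26·9=11232; k=4: 14040+0+18·30·9=18900 → min 11232.
Length 4: T₁..T₄: k=1: 0+34020+46·37·30=85080; k=2: 30636+14040+46·18·30=69516; k=3: 52164+0+46·26·30=88044 → min 69516 | T₂..T₅: k=2: 0+11232+37·18·9=17226; k=3: 17316+7020+37·26·9=32994; k=4: 34020+0+37·30·9=44010 → min 17226.
Top-level splits: k=1: (T₁..T₁)·(T₂..T₅) → 0+17226+46·37·9 = 32544; k=2: (T₁..T₂)·(T₃..T₅) → 30636+11232+46·18·9 = 49320; k=3: (T₁..T₃)·(T₄..T₅) → 52164+7020+46·26·9 = 69948; k=4: (T₁..T₄)·(T₅..T₅) → 69516+0+46·30·9 = 81936.
Best split is after T₁, i.e. k = 1.

1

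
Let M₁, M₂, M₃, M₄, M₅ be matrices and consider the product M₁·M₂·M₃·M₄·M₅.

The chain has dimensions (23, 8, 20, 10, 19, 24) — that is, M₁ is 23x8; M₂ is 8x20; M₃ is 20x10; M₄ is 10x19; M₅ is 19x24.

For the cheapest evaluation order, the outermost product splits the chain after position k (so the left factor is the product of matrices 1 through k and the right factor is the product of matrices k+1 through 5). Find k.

Adjacent pairs: M₁M₂ = 23·8·20 = 3680; M₂M₃ = 8·20·10 = 1600; M₃M₄ = 20·10·19 = 3800; M₄M₅ = 10·19·24 = 4560.
Length 3: M₁..M₃: k=1: 0+1600+23·8·10=3440; k=2: 3680+0+23·20·10=8280 → min 3440 | M₂..M₄: k=2: 0+3800+8·20·19=6840; k=3: 1600+0+8·10·19=3120 → min 3120 | M₃..M₅: k=3: 0+4560+20·10·24=9360; k=4: 3800+0+20·19·24=12920 → min 9360.
Length 4: M₁..M₄: k=1: 0+3120+23·8·19=6616; k=2: 3680+3800+23·20·19=16220; k=3: 3440+0+23·10·19=7810 → min 6616 | M₂..M₅: k=2: 0+9360+8·20·24=13200; k=3: 1600+4560+8·10·24=8080; k=4: 3120+0+8·19·24=6768 → min 6768.
Top-level splits: k=1: (M₁..M₁)·(M₂..M₅) → 0+6768+23·8·24 = 11184; k=2: (M₁..M₂)·(M₃..M₅) → 3680+9360+23·20·24 = 24080; k=3: (M₁..M₃)·(M₄..M₅) → 3440+4560+23·10·24 = 13520; k=4: (M₁..M₄)·(M₅..M₅) → 6616+0+23·19·24 = 17104.
Best split is after M₁, i.e. k = 1.

1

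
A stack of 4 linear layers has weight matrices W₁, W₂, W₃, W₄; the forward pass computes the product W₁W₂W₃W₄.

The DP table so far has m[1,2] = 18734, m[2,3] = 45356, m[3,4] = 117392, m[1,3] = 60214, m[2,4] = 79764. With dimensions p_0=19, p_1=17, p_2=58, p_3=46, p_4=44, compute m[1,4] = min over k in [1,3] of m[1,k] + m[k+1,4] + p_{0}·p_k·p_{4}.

93976

m[1,4] = min over k∈[1,3] of m[1,k]+m[k+1,4]+p_{0}·p_k·p_{4}.
k=1: 0 + 79764 + 19·17·44 = 93976; k=2: 18734 + 117392 + 19·58·44 = 184614; k=3: 60214 + 0 + 19·46·44 = 98670.
Minimum: 93976 at k=1.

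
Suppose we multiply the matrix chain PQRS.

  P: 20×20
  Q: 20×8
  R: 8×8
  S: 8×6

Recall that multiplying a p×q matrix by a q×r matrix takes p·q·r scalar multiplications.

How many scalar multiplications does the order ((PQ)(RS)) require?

(PQ): 20×20 by 20×8 → 20×8, cost 20·20·8 = 3200
(RS): 8×8 by 8×6 → 8×6, cost 8·8·6 = 384
((PQ)(RS)): 20×8 by 8×6 → 20×6, cost 20·8·6 = 960; cumulative 4544
Total: 4544 scalar multiplications.

4544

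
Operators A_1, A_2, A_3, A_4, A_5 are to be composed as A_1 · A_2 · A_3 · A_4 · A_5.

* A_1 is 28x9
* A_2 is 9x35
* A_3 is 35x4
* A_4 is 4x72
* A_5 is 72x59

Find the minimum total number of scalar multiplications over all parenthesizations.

Adjacent pairs: A_1A_2 = 28·9·35 = 8820; A_2A_3 = 9·35·4 = 1260; A_3A_4 = 35·4·72 = 10080; A_4A_5 = 4·72·59 = 16992.
Length 3: A_1..A_3: k=1: 0+1260+28·9·4=2268; k=2: 8820+0+28·35·4=12740 → min 2268 | A_2..A_4: k=2: 0+10080+9·35·72=32760; k=3: 1260+0+9·4·72=3852 → min 3852 | A_3..A_5: k=3: 0+16992+35·4·59=25252; k=4: 10080+0+35·72·59=158760 → min 25252.
Length 4: A_1..A_4: k=1: 0+3852+28·9·72=21996; k=2: 8820+10080+28·35·72=89460; k=3: 2268+0+28·4·72=10332 → min 10332 | A_2..A_5: k=2: 0+25252+9·35·59=43837; k=3: 1260+16992+9·4·59=20376; k=4: 3852+0+9·72·59=42084 → min 20376.
Length 5: A_1..A_5: k=1: 0+20376+28·9·59=35244; k=2: 8820+25252+28·35·59=91892; k=3: 2268+16992+28·4·59=25868; k=4: 10332+0+28·72·59=129276 → min 25868.
Optimal order: ((A_1 · (A_2 · A_3)) · (A_4 · A_5)) with cost 25868.

25868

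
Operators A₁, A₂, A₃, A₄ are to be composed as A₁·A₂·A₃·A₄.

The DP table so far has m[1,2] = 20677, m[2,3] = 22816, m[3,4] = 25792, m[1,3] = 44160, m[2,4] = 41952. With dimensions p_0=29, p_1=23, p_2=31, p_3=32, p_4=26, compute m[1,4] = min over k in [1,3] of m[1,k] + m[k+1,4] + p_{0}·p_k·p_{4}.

m[1,4] = min over k∈[1,3] of m[1,k]+m[k+1,4]+p_{0}·p_k·p_{4}.
k=1: 0 + 41952 + 29·23·26 = 59294; k=2: 20677 + 25792 + 29·31·26 = 69843; k=3: 44160 + 0 + 29·32·26 = 68288.
Minimum: 59294 at k=1.

59294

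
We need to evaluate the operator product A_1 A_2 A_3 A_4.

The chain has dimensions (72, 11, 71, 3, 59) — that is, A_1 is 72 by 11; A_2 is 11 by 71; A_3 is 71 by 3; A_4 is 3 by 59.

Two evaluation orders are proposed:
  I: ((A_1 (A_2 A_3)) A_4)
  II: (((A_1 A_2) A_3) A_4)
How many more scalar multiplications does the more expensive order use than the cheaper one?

66849

Order I = ((A_1 (A_2 A_3)) A_4): (A_2 A_3): 11×71 by 71×3 → 11×3, cost 11·71·3 = 2343; (A_1 (A_2 A_3)): 72×11 by 11×3 → 72×3, cost 72·11·3 = 2376; cumulative 4719; ((A_1 (A_2 A_3)) A_4): 72×3 by 3×59 → 72×59, cost 72·3·59 = 12744; cumulative 17463. Total 17463.
Order II = (((A_1 A_2) A_3) A_4): (A_1 A_2): 72×11 by 11×71 → 72×71, cost 72·11·71 = 56232; ((A_1 A_2) A_3): 72×71 by 71×3 → 72×3, cost 72·71·3 = 15336; cumulative 71568; (((A_1 A_2) A_3) A_4): 72×3 by 3×59 → 72×59, cost 72·3·59 = 12744; cumulative 84312. Total 84312.
Difference: |17463 − 84312| = 66849.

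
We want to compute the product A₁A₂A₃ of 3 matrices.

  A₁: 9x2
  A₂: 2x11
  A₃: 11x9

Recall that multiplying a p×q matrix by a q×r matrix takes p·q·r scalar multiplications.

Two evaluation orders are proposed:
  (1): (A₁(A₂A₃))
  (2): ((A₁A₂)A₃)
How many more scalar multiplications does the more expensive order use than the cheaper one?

729

Order (1) = (A₁(A₂A₃)): (A₂A₃): 2×11 by 11×9 → 2×9, cost 2·11·9 = 198; (A₁(A₂A₃)): 9×2 by 2×9 → 9×9, cost 9·2·9 = 162; cumulative 360. Total 360.
Order (2) = ((A₁A₂)A₃): (A₁A₂): 9×2 by 2×11 → 9×11, cost 9·2·11 = 198; ((A₁A₂)A₃): 9×11 by 11×9 → 9×9, cost 9·11·9 = 891; cumulative 1089. Total 1089.
Difference: |360 − 1089| = 729.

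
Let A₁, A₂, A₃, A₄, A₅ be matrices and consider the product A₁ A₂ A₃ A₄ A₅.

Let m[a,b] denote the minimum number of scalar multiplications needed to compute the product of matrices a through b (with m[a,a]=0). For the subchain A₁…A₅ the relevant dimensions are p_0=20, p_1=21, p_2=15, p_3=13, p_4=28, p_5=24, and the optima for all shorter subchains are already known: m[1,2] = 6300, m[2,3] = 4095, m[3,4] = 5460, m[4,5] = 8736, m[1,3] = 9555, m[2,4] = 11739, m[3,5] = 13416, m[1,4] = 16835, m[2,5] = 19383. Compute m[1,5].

24531

m[1,5] = min over k∈[1,4] of m[1,k]+m[k+1,5]+p_{0}·p_k·p_{5}.
k=1: 0 + 19383 + 20·21·24 = 29463; k=2: 6300 + 13416 + 20·15·24 = 26916; k=3: 9555 + 8736 + 20·13·24 = 24531; k=4: 16835 + 0 + 20·28·24 = 30275.
Minimum: 24531 at k=3.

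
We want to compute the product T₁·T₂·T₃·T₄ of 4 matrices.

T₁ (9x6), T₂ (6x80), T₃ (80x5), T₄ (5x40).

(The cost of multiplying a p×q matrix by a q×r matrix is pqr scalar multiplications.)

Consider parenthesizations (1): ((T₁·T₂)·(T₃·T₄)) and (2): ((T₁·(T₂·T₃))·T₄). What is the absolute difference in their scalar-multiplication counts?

Order (1) = ((T₁·T₂)·(T₃·T₄)): (T₁·T₂): 9×6 by 6×80 → 9×80, cost 9·6·80 = 4320; (T₃·T₄): 80×5 by 5×40 → 80×40, cost 80·5·40 = 16000; ((T₁·T₂)·(T₃·T₄)): 9×80 by 80×40 → 9×40, cost 9·80·40 = 28800; cumulative 49120. Total 49120.
Order (2) = ((T₁·(T₂·T₃))·T₄): (T₂·T₃): 6×80 by 80×5 → 6×5, cost 6·80·5 = 2400; (T₁·(T₂·T₃)): 9×6 by 6×5 → 9×5, cost 9·6·5 = 270; cumulative 2670; ((T₁·(T₂·T₃))·T₄): 9×5 by 5×40 → 9×40, cost 9·5·40 = 1800; cumulative 4470. Total 4470.
Difference: |49120 − 4470| = 44650.

44650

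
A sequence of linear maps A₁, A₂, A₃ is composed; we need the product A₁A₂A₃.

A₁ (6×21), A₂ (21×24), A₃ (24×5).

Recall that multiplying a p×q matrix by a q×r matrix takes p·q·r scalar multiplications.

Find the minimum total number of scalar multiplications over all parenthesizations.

3150

Order (A₁(A₂A₃)): (A₂A₃): 21×24 by 24×5 → 21×5, cost 21·24·5 = 2520; (A₁(A₂A₃)): 6×21 by 21×5 → 6×5, cost 6·21·5 = 630; cumulative 3150. Total 3150.
Order ((A₁A₂)A₃): (A₁A₂): 6×21 by 21×24 → 6×24, cost 6·21·24 = 3024; ((A₁A₂)A₃): 6×24 by 24×5 → 6×5, cost 6·24·5 = 720; cumulative 3744. Total 3744.
Minimum: 3150.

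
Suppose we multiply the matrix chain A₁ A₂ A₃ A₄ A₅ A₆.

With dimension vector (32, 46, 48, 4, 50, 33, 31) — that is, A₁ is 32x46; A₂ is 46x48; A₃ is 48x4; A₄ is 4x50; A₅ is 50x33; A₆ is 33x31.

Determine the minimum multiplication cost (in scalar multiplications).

29380

Adjacent pairs: A₁A₂ = 32·46·48 = 70656; A₂A₃ = 46·48·4 = 8832; A₃A₄ = 48·4·50 = 9600; A₄A₅ = 4·50·33 = 6600; A₅A₆ = 50·33·31 = 51150.
Length 3: A₁..A₃: k=1: 0+8832+32·46·4=14720; k=2: 70656+0+32·48·4=76800 → min 14720 | A₂..A₄: k=2: 0+9600+46·48·50=120000; k=3: 8832+0+46·4·50=18032 → min 18032 | A₃..A₅: k=3: 0+6600+48·4·33=12936; k=4: 9600+0+48·50·33=88800 → min 12936 | A₄..A₆: k=4: 0+51150+4·50·31=57350; k=5: 6600+0+4·33·31=10692 → min 10692.
Length 4: A₁..A₄: k=1: 0+18032+32·46·50=91632; k=2: 70656+9600+32·48·50=157056; k=3: 14720+0+32·4·50=21120 → min 21120 | A₂..A₅: k=2: 0+12936+46·48·33=85800; k=3: 8832+6600+46·4·33=21504; k=4: 18032+0+46·50·33=93932 → min 21504 | A₃..A₆: k=3: 0+10692+48·4·31=16644; k=4: 9600+51150+48·50·31=135150; k=5: 12936+0+48·33·31=62040 → min 16644.
Length 5: A₁..A₅: k=1: 0+21504+32·46·33=70080; k=2: 70656+12936+32·48·33=134280; k=3: 14720+6600+32·4·33=25544; k=4: 21120+0+32·50·33=73920 → min 25544 | A₂..A₆: k=2: 0+16644+46·48·31=85092; k=3: 8832+10692+46·4·31=25228; k=4: 18032+51150+46·50·31=140482; k=5: 21504+0+46·33·31=68562 → min 25228.
Length 6: A₁..A₆: k=1: 0+25228+32·46·31=70860; k=2: 70656+16644+32·48·31=134916; k=3: 14720+10692+32·4·31=29380; k=4: 21120+51150+32·50·31=121870; k=5: 25544+0+32·33·31=58280 → min 29380.
Optimal order: ((A₁ (A₂ A₃)) ((A₄ A₅) A₆)) with cost 29380.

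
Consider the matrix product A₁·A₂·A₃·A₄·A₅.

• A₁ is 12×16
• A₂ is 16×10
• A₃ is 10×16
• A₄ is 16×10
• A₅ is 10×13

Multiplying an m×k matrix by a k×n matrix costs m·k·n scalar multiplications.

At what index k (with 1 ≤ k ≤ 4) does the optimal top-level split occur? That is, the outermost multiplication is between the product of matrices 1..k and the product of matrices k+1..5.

Adjacent pairs: A₁A₂ = 12·16·10 = 1920; A₂A₃ = 16·10·16 = 2560; A₃A₄ = 10·16·10 = 1600; A₄A₅ = 16·10·13 = 2080.
Length 3: A₁..A₃: k=1: 0+2560+12·16·16=5632; k=2: 1920+0+12·10·16=3840 → min 3840 | A₂..A₄: k=2: 0+1600+16·10·10=3200; k=3: 2560+0+16·16·10=5120 → min 3200 | A₃..A₅: k=3: 0+2080+10·16·13=4160; k=4: 1600+0+10·10·13=2900 → min 2900.
Length 4: A₁..A₄: k=1: 0+3200+12·16·10=5120; k=2: 1920+1600+12·10·10=4720; k=3: 3840+0+12·16·10=5760 → min 4720 | A₂..A₅: k=2: 0+2900+16·10·13=4980; k=3: 2560+2080+16·16·13=7968; k=4: 3200+0+16·10·13=5280 → min 4980.
Top-level splits: k=1: (A₁..A₁)·(A₂..A₅) → 0+4980+12·16·13 = 7476; k=2: (A₁..A₂)·(A₃..A₅) → 1920+2900+12·10·13 = 6380; k=3: (A₁..A₃)·(A₄..A₅) → 3840+2080+12·16·13 = 8416; k=4: (A₁..A₄)·(A₅..A₅) → 4720+0+12·10·13 = 6280.
Best split is after A₄, i.e. k = 4.

4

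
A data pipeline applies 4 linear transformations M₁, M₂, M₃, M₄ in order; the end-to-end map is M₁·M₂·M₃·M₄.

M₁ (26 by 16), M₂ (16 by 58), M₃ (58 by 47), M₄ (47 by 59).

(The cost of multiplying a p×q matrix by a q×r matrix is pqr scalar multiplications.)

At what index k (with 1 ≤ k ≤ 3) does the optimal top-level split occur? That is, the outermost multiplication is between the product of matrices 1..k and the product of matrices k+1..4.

Adjacent pairs: M₁M₂ = 26·16·58 = 24128; M₂M₃ = 16·58·47 = 43616; M₃M₄ = 58·47·59 = 160834.
Length 3: M₁..M₃: k=1: 0+43616+26·16·47=63168; k=2: 24128+0+26·58·47=95004 → min 63168 | M₂..M₄: k=2: 0+160834+16·58·59=215586; k=3: 43616+0+16·47·59=87984 → min 87984.
Top-level splits: k=1: (M₁..M₁)·(M₂..M₄) → 0+87984+26·16·59 = 112528; k=2: (M₁..M₂)·(M₃..M₄) → 24128+160834+26·58·59 = 273934; k=3: (M₁..M₃)·(M₄..M₄) → 63168+0+26·47·59 = 135266.
Best split is after M₁, i.e. k = 1.

1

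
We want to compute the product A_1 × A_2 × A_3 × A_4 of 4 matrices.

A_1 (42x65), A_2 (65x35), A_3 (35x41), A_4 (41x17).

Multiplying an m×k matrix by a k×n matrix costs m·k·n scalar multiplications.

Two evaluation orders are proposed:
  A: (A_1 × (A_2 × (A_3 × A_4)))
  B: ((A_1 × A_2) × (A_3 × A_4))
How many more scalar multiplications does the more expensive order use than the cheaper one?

Order A = (A_1 × (A_2 × (A_3 × A_4))): (A_3 × A_4): 35×41 by 41×17 → 35×17, cost 35·41·17 = 24395; (A_2 × (A_3 × A_4)): 65×35 by 35×17 → 65×17, cost 65·35·17 = 38675; cumulative 63070; (A_1 × (A_2 × (A_3 × A_4))): 42×65 by 65×17 → 42×17, cost 42·65·17 = 46410; cumulative 109480. Total 109480.
Order B = ((A_1 × A_2) × (A_3 × A_4)): (A_1 × A_2): 42×65 by 65×35 → 42×35, cost 42·65·35 = 95550; (A_3 × A_4): 35×41 by 41×17 → 35×17, cost 35·41·17 = 24395; ((A_1 × A_2) × (A_3 × A_4)): 42×35 by 35×17 → 42×17, cost 42·35·17 = 24990; cumulative 144935. Total 144935.
Difference: |109480 − 144935| = 35455.

35455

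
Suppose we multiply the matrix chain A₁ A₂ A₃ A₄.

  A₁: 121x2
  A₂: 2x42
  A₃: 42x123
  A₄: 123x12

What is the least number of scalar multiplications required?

Adjacent pairs: A₁A₂ = 121·2·42 = 10164; A₂A₃ = 2·42·123 = 10332; A₃A₄ = 42·123·12 = 61992.
Length 3: A₁..A₃: k=1: 0+10332+121·2·123=40098; k=2: 10164+0+121·42·123=635250 → min 40098 | A₂..A₄: k=2: 0+61992+2·42·12=63000; k=3: 10332+0+2·123·12=13284 → min 13284.
Length 4: A₁..A₄: k=1: 0+13284+121·2·12=16188; k=2: 10164+61992+121·42·12=133140; k=3: 40098+0+121·123·12=218694 → min 16188.
Optimal order: (A₁ ((A₂ A₃) A₄)) with cost 16188.

16188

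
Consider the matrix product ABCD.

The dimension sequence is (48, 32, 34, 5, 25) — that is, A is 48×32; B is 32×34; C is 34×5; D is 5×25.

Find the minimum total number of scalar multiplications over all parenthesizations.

19120

Adjacent pairs: AB = 48·32·34 = 52224; BC = 32·34·5 = 5440; CD = 34·5·25 = 4250.
Length 3: A..C: k=1: 0+5440+48·32·5=13120; k=2: 52224+0+48·34·5=60384 → min 13120 | B..D: k=2: 0+4250+32·34·25=31450; k=3: 5440+0+32·5·25=9440 → min 9440.
Length 4: A..D: k=1: 0+9440+48·32·25=47840; k=2: 52224+4250+48·34·25=97274; k=3: 13120+0+48·5·25=19120 → min 19120.
Optimal order: ((A(BC))D) with cost 19120.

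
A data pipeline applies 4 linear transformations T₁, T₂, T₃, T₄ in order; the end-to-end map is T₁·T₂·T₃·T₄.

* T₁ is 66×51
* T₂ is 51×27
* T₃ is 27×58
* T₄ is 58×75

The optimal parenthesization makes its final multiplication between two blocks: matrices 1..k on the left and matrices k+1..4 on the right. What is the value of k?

2

Adjacent pairs: T₁T₂ = 66·51·27 = 90882; T₂T₃ = 51·27·58 = 79866; T₃T₄ = 27·58·75 = 117450.
Length 3: T₁..T₃: k=1: 0+79866+66·51·58=275094; k=2: 90882+0+66·27·58=194238 → min 194238 | T₂..T₄: k=2: 0+117450+51·27·75=220725; k=3: 79866+0+51·58·75=301716 → min 220725.
Top-level splits: k=1: (T₁..T₁)·(T₂..T₄) → 0+220725+66·51·75 = 473175; k=2: (T₁..T₂)·(T₃..T₄) → 90882+117450+66·27·75 = 341982; k=3: (T₁..T₃)·(T₄..T₄) → 194238+0+66·58·75 = 481338.
Best split is after T₂, i.e. k = 2.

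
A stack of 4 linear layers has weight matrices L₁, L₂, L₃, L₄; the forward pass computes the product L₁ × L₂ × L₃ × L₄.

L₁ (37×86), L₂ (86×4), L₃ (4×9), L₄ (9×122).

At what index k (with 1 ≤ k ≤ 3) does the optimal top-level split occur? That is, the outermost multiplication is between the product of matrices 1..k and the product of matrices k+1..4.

2

Adjacent pairs: L₁L₂ = 37·86·4 = 12728; L₂L₃ = 86·4·9 = 3096; L₃L₄ = 4·9·122 = 4392.
Length 3: L₁..L₃: k=1: 0+3096+37·86·9=31734; k=2: 12728+0+37·4·9=14060 → min 14060 | L₂..L₄: k=2: 0+4392+86·4·122=46360; k=3: 3096+0+86·9·122=97524 → min 46360.
Top-level splits: k=1: (L₁..L₁)·(L₂..L₄) → 0+46360+37·86·122 = 434564; k=2: (L₁..L₂)·(L₃..L₄) → 12728+4392+37·4·122 = 35176; k=3: (L₁..L₃)·(L₄..L₄) → 14060+0+37·9·122 = 54686.
Best split is after L₂, i.e. k = 2.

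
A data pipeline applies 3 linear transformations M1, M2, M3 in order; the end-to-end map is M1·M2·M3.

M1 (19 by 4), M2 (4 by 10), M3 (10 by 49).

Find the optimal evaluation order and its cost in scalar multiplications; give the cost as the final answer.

5684

(M1·(M2·M3)): cost 5684.
((M1·M2)·M3): cost 10070.
Optimal: (M1·(M2·M3)) with cost 5684.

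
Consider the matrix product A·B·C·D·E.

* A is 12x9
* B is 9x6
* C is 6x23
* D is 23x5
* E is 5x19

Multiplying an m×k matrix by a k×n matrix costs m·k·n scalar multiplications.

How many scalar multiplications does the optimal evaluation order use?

Adjacent pairs: AB = 12·9·6 = 648; BC = 9·6·23 = 1242; CD = 6·23·5 = 690; DE = 23·5·19 = 2185.
Length 3: A..C: k=1: 0+1242+12·9·23=3726; k=2: 648+0+12·6·23=2304 → min 2304 | B..D: k=2: 0+690+9·6·5=960; k=3: 1242+0+9·23·5=2277 → min 960 | C..E: k=3: 0+2185+6·23·19=4807; k=4: 690+0+6·5·19=1260 → min 1260.
Length 4: A..D: k=1: 0+960+12·9·5=1500; k=2: 648+690+12·6·5=1698; k=3: 2304+0+12·23·5=3684 → min 1500 | B..E: k=2: 0+1260+9·6·19=2286; k=3: 1242+2185+9·23·19=7360; k=4: 960+0+9·5·19=1815 → min 1815.
Length 5: A..E: k=1: 0+1815+12·9·19=3867; k=2: 648+1260+12·6·19=3276; k=3: 2304+2185+12·23·19=9733; k=4: 1500+0+12·5·19=2640 → min 2640.
Optimal order: ((A·(B·(C·D)))·E) with cost 2640.

2640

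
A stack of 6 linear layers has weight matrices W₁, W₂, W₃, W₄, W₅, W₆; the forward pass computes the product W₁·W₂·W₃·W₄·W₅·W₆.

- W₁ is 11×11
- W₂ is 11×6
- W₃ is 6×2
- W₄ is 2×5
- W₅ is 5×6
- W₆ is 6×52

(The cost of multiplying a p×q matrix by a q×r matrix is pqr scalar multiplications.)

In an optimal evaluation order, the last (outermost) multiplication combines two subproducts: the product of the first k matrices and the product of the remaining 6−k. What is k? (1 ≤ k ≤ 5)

Adjacent pairs: W₁W₂ = 11·11·6 = 726; W₂W₃ = 11·6·2 = 132; W₃W₄ = 6·2·5 = 60; W₄W₅ = 2·5·6 = 60; W₅W₆ = 5·6·52 = 1560.
Length 3: W₁..W₃: k=1: 0+132+11·11·2=374; k=2: 726+0+11·6·2=858 → min 374 | W₂..W₄: k=2: 0+60+11·6·5=390; k=3: 132+0+11·2·5=242 → min 242 | W₃..W₅: k=3: 0+60+6·2·6=132; k=4: 60+0+6·5·6=240 → min 132 | W₄..W₆: k=4: 0+1560+2·5·52=2080; k=5: 60+0+2·6·52=684 → min 684.
Length 4: W₁..W₄: k=1: 0+242+11·11·5=847; k=2: 726+60+11·6·5=1116; k=3: 374+0+11·2·5=484 → min 484 | W₂..W₅: k=2: 0+132+11·6·6=528; k=3: 132+60+11·2·6=324; k=4: 242+0+11·5·6=572 → min 324 | W₃..W₆: k=3: 0+684+6·2·52=1308; k=4: 60+1560+6·5·52=3180; k=5: 132+0+6·6·52=2004 → min 1308.
Length 5: W₁..W₅: k=1: 0+324+11·11·6=1050; k=2: 726+132+11·6·6=1254; k=3: 374+60+11·2·6=566; k=4: 484+0+11·5·6=814 → min 566 | W₂..W₆: k=2: 0+1308+11·6·52=4740; k=3: 132+684+11·2·52=1960; k=4: 242+1560+11·5·52=4662; k=5: 324+0+11·6·52=3756 → min 1960.
Top-level splits: k=1: (W₁..W₁)·(W₂..W₆) → 0+1960+11·11·52 = 8252; k=2: (W₁..W₂)·(W₃..W₆) → 726+1308+11·6·52 = 5466; k=3: (W₁..W₃)·(W₄..W₆) → 374+684+11·2·52 = 2202; k=4: (W₁..W₄)·(W₅..W₆) → 484+1560+11·5·52 = 4904; k=5: (W₁..W₅)·(W₆..W₆) → 566+0+11·6·52 = 3998.
Best split is after W₃, i.e. k = 3.

3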